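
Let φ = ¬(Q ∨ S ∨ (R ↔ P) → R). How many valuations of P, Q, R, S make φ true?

  P      Q      R      S    |  (R ↔ P)  (S ∨ (R ↔ P))  (Q ∨ (S ∨ (R ↔ P)))  ((Q ∨ (S ∨ (R ↔ P))) → R)  ¬((Q ∨ (S ∨ (R ↔ P))) → R)
False  False  False  False  |    True        True              True                   False                       True           
False  False  False   True  |    True        True              True                   False                       True           
False  False   True  False  |   False       False             False                    True                      False           
False  False   True   True  |   False        True              True                    True                      False           
False   True  False  False  |    True        True              True                   False                       True           
False   True  False   True  |    True        True              True                   False                       True           
False   True   True  False  |   False       False              True                    True                      False           
False   True   True   True  |   False        True              True                    True                      False           
 True  False  False  False  |   False       False             False                    True                      False           
 True  False  False   True  |   False        True              True                   False                       True           
 True  False   True  False  |    True        True              True                    True                      False           
 True  False   True   True  |    True        True              True                    True                      False           
 True   True  False  False  |   False       False              True                   False                       True           
 True   True  False   True  |   False        True              True                   False                       True           
 True   True   True  False  |    True        True              True                    True                      False           
 True   True   True   True  |    True        True              True                    True                      False           
The formula is true on 7 of the 16 rows.

7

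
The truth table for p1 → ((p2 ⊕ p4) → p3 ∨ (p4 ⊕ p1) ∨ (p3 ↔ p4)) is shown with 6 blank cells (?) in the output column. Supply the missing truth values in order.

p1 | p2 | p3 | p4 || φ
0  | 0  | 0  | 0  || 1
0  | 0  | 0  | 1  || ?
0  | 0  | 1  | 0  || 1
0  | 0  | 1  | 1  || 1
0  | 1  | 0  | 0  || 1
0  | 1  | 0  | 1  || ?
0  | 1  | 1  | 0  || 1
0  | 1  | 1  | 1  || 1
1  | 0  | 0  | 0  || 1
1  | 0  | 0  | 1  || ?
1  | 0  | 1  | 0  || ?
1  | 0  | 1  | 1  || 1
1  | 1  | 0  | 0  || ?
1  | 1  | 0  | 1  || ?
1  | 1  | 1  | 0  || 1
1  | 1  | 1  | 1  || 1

1, 1, 0, 1, 1, 1

Row p1=0, p2=0, p3=0, p4=1: ((p2 ⊕ p4) → p3 ∨ (p4 ⊕ p1) ∨ (p3 ↔ p4)) = 1, so the formula = 1.
Row p1=0, p2=1, p3=0, p4=1: ((p2 ⊕ p4) → p3 ∨ (p4 ⊕ p1) ∨ (p3 ↔ p4)) = 1, so the formula = 1.
Row p1=1, p2=0, p3=0, p4=1: ((p2 ⊕ p4) → p3 ∨ (p4 ⊕ p1) ∨ (p3 ↔ p4)) = 0, so the formula = 0.
Row p1=1, p2=0, p3=1, p4=0: ((p2 ⊕ p4) → p3 ∨ (p4 ⊕ p1) ∨ (p3 ↔ p4)) = 1, so the formula = 1.
Row p1=1, p2=1, p3=0, p4=0: ((p2 ⊕ p4) → p3 ∨ (p4 ⊕ p1) ∨ (p3 ↔ p4)) = 1, so the formula = 1.
Row p1=1, p2=1, p3=0, p4=1: ((p2 ⊕ p4) → p3 ∨ (p4 ⊕ p1) ∨ (p3 ↔ p4)) = 1, so the formula = 1.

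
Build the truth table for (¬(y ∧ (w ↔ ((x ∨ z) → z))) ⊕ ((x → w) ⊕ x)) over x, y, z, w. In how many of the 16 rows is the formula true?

x | y | z | w | φ
- | - | - | - | -
F | F | F | F | F
F | F | F | T | F
F | F | T | F | F
F | F | T | T | F
F | T | F | F | F
F | T | F | T | T
F | T | T | F | F
F | T | T | T | T
T | F | F | F | F
T | F | F | T | T
T | F | T | F | F
T | F | T | T | T
T | T | F | F | T
T | T | F | T | T
T | T | T | F | F
T | T | T | T | F
The formula is true on 6 of the 16 rows.

6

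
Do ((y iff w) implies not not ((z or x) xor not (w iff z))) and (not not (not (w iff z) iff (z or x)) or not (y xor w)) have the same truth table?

  x      y      z      w    |    φ      ψ  
False  False  False  False  |  False   True
False  False  False   True  |   True  False
False  False   True  False  |  False   True
False  False   True   True  |   True  False
False   True  False  False  |   True   True
False   True  False   True  |   True   True
False   True   True  False  |   True   True
False   True   True   True  |   True   True
 True  False  False  False  |   True   True
 True  False  False   True  |   True   True
 True  False   True  False  |  False   True
 True  False   True   True  |   True  False
 True   True  False  False  |   True  False
 True   True  False   True  |  False   True
 True   True   True  False  |   True   True
 True   True   True   True  |   True   True
The columns differ at x=False, y=False, z=False, w=False (φ=False, ψ=True), so they are not equivalent.

not equivalent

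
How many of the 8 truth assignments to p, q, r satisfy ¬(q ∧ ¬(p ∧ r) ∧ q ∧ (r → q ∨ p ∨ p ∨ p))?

5

p  q  r  |  φ
T  T  T  |  T
T  T  F  |  F
T  F  T  |  T
T  F  F  |  T
F  T  T  |  F
F  T  F  |  F
F  F  T  |  T
F  F  F  |  T
The formula is true on 5 of the 8 rows.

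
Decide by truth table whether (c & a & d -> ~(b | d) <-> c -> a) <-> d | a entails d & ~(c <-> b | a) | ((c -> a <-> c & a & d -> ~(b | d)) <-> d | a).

a | b | c | d || φ | ψ
F | F | F | F || F | F
F | F | F | T || T | T
F | F | T | F || T | T
F | F | T | T || F | T
F | T | F | F || F | F
F | T | F | T || T | T
F | T | T | F || T | T
F | T | T | T || F | F
T | F | F | F || T | T
T | F | F | T || T | T
T | F | T | F || T | T
T | F | T | T || F | F
T | T | F | F || T | T
T | T | F | T || T | T
T | T | T | F || T | T
T | T | T | T || F | F
In every row where φ is true, ψ is also true, so φ ⊨ ψ.

yes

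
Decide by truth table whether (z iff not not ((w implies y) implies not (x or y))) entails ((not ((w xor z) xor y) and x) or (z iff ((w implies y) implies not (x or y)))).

x | y | z | w || φ | ψ
T | T | T | T || F | F
T | T | T | F || F | T
T | T | F | T || T | T
T | T | F | F || T | T
T | F | T | T || T | T
T | F | T | F || F | F
T | F | F | T || F | F
T | F | F | F || T | T
F | T | T | T || F | F
F | T | T | F || F | F
F | T | F | T || T | T
F | T | F | F || T | T
F | F | T | T || T | T
F | F | T | F || T | T
F | F | F | T || F | F
F | F | F | F || F | F
In every row where φ is true, ψ is also true, so φ ⊨ ψ.

yes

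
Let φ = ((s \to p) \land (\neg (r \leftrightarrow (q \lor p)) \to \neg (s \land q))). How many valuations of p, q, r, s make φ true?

11

p  q  r  s  |  (s \to p)  (q \lor p)  (s \land q)  \neg (s \land q)  φ
1  1  1  1  |      1          1            1              0          1
1  1  1  0  |      1          1            0              1          1
1  1  0  1  |      1          1            1              0          0
1  1  0  0  |      1          1            0              1          1
1  0  1  1  |      1          1            0              1          1
1  0  1  0  |      1          1            0              1          1
1  0  0  1  |      1          1            0              1          1
1  0  0  0  |      1          1            0              1          1
0  1  1  1  |      0          1            1              0          0
0  1  1  0  |      1          1            0              1          1
0  1  0  1  |      0          1            1              0          0
0  1  0  0  |      1          1            0              1          1
0  0  1  1  |      0          0            0              1          0
0  0  1  0  |      1          0            0              1          1
0  0  0  1  |      0          0            0              1          0
0  0  0  0  |      1          0            0              1          1
The formula is true on 11 of the 16 rows.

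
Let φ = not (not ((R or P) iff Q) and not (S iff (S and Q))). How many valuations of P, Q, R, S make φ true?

13

P  Q  R  S  |  (R or P)  ((R or P) iff Q)  not ((R or P) iff Q)  (S and Q)  (S iff (S and Q))  not (S iff (S and Q))  φ
0  0  0  0  |     0             1                   0                0              1                    0            1
0  0  0  1  |     0             1                   0                0              0                    1            1
0  0  1  0  |     1             0                   1                0              1                    0            1
0  0  1  1  |     1             0                   1                0              0                    1            0
0  1  0  0  |     0             0                   1                0              1                    0            1
0  1  0  1  |     0             0                   1                1              1                    0            1
0  1  1  0  |     1             1                   0                0              1                    0            1
0  1  1  1  |     1             1                   0                1              1                    0            1
1  0  0  0  |     1             0                   1                0              1                    0            1
1  0  0  1  |     1             0                   1                0              0                    1            0
1  0  1  0  |     1             0                   1                0              1                    0            1
1  0  1  1  |     1             0                   1                0              0                    1            0
1  1  0  0  |     1             1                   0                0              1                    0            1
1  1  0  1  |     1             1                   0                1              1                    0            1
1  1  1  0  |     1             1                   0                0              1                    0            1
1  1  1  1  |     1             1                   0                1              1                    0            1
The formula is true on 13 of the 16 rows.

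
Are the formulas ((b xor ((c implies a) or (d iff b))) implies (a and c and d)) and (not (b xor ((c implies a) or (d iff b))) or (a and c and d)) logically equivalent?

a | b | c | d | φ | ψ
- | - | - | - | - | -
0 | 0 | 0 | 0 | 0 | 0
0 | 0 | 0 | 1 | 0 | 0
0 | 0 | 1 | 0 | 0 | 0
0 | 0 | 1 | 1 | 1 | 1
0 | 1 | 0 | 0 | 1 | 1
0 | 1 | 0 | 1 | 1 | 1
0 | 1 | 1 | 0 | 0 | 0
0 | 1 | 1 | 1 | 1 | 1
1 | 0 | 0 | 0 | 0 | 0
1 | 0 | 0 | 1 | 0 | 0
1 | 0 | 1 | 0 | 0 | 0
1 | 0 | 1 | 1 | 1 | 1
1 | 1 | 0 | 0 | 1 | 1
1 | 1 | 0 | 1 | 1 | 1
1 | 1 | 1 | 0 | 1 | 1
1 | 1 | 1 | 1 | 1 | 1
The columns for φ and ψ agree on every row, so they are logically equivalent.

equivalent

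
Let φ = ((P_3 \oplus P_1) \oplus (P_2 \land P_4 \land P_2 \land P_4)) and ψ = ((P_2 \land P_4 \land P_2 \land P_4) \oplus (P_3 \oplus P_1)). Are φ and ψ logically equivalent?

P_1 | P_2 | P_3 | P_4 | φ | ψ
--- | --- | --- | --- | - | -
 1  |  1  |  1  |  1  | 1 | 1
 1  |  1  |  1  |  0  | 0 | 0
 1  |  1  |  0  |  1  | 0 | 0
 1  |  1  |  0  |  0  | 1 | 1
 1  |  0  |  1  |  1  | 0 | 0
 1  |  0  |  1  |  0  | 0 | 0
 1  |  0  |  0  |  1  | 1 | 1
 1  |  0  |  0  |  0  | 1 | 1
 0  |  1  |  1  |  1  | 0 | 0
 0  |  1  |  1  |  0  | 1 | 1
 0  |  1  |  0  |  1  | 1 | 1
 0  |  1  |  0  |  0  | 0 | 0
 0  |  0  |  1  |  1  | 1 | 1
 0  |  0  |  1  |  0  | 1 | 1
 0  |  0  |  0  |  1  | 0 | 0
 0  |  0  |  0  |  0  | 0 | 0
The columns for φ and ψ agree on every row, so they are logically equivalent.

equivalent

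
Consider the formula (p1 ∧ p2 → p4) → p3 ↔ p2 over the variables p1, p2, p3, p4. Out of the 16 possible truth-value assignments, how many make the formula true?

9

p1 | p2 | p3 | p4 | ((((p1 ∧ p2) → p4) → p3) ↔ p2)
-- | -- | -- | -- | ------------------------------
T  | T  | T  | T  |               T               
T  | T  | T  | F  |               T               
T  | T  | F  | T  |               F               
T  | T  | F  | F  |               T               
T  | F  | T  | T  |               F               
T  | F  | T  | F  |               F               
T  | F  | F  | T  |               T               
T  | F  | F  | F  |               T               
F  | T  | T  | T  |               T               
F  | T  | T  | F  |               T               
F  | T  | F  | T  |               F               
F  | T  | F  | F  |               F               
F  | F  | T  | T  |               F               
F  | F  | T  | F  |               F               
F  | F  | F  | T  |               T               
F  | F  | F  | F  |               T               
The formula is true on 9 of the 16 rows.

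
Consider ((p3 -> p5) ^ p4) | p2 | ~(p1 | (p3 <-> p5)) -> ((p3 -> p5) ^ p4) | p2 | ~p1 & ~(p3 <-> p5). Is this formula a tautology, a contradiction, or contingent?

p1 | p2 | p3 | p4 | p5 | φ
-- | -- | -- | -- | -- | -
1  | 1  | 1  | 1  | 1  | 1
1  | 1  | 1  | 1  | 0  | 1
1  | 1  | 1  | 0  | 1  | 1
1  | 1  | 1  | 0  | 0  | 1
1  | 1  | 0  | 1  | 1  | 1
1  | 1  | 0  | 1  | 0  | 1
1  | 1  | 0  | 0  | 1  | 1
1  | 1  | 0  | 0  | 0  | 1
1  | 0  | 1  | 1  | 1  | 1
1  | 0  | 1  | 1  | 0  | 1
1  | 0  | 1  | 0  | 1  | 1
1  | 0  | 1  | 0  | 0  | 1
1  | 0  | 0  | 1  | 1  | 1
1  | 0  | 0  | 1  | 0  | 1
1  | 0  | 0  | 0  | 1  | 1
1  | 0  | 0  | 0  | 0  | 1
0  | 1  | 1  | 1  | 1  | 1
0  | 1  | 1  | 1  | 0  | 1
0  | 1  | 1  | 0  | 1  | 1
0  | 1  | 1  | 0  | 0  | 1
0  | 1  | 0  | 1  | 1  | 1
0  | 1  | 0  | 1  | 0  | 1
0  | 1  | 0  | 0  | 1  | 1
0  | 1  | 0  | 0  | 0  | 1
0  | 0  | 1  | 1  | 1  | 1
0  | 0  | 1  | 1  | 0  | 1
0  | 0  | 1  | 0  | 1  | 1
0  | 0  | 1  | 0  | 0  | 1
0  | 0  | 0  | 1  | 1  | 1
0  | 0  | 0  | 1  | 0  | 1
0  | 0  | 0  | 0  | 1  | 1
0  | 0  | 0  | 0  | 0  | 1
Every row is 1, so the formula is a tautology.

tautology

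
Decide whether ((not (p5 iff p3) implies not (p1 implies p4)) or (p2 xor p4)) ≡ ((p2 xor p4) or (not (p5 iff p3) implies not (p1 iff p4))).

not equivalent

p1 | p2 | p3 | p4 | p5 | φ | ψ
-- | -- | -- | -- | -- | - | -
T  | T  | T  | T  | T  | T | T
T  | T  | T  | T  | F  | F | F
T  | T  | T  | F  | T  | T | T
T  | T  | T  | F  | F  | T | T
T  | T  | F  | T  | T  | F | F
T  | T  | F  | T  | F  | T | T
T  | T  | F  | F  | T  | T | T
T  | T  | F  | F  | F  | T | T
T  | F  | T  | T  | T  | T | T
T  | F  | T  | T  | F  | T | T
T  | F  | T  | F  | T  | T | T
T  | F  | T  | F  | F  | T | T
T  | F  | F  | T  | T  | T | T
T  | F  | F  | T  | F  | T | T
T  | F  | F  | F  | T  | T | T
T  | F  | F  | F  | F  | T | T
F  | T  | T  | T  | T  | T | T
F  | T  | T  | T  | F  | F | T
F  | T  | T  | F  | T  | T | T
F  | T  | T  | F  | F  | T | T
F  | T  | F  | T  | T  | F | T
F  | T  | F  | T  | F  | T | T
F  | T  | F  | F  | T  | T | T
F  | T  | F  | F  | F  | T | T
F  | F  | T  | T  | T  | T | T
F  | F  | T  | T  | F  | T | T
F  | F  | T  | F  | T  | T | T
F  | F  | T  | F  | F  | F | F
F  | F  | F  | T  | T  | T | T
F  | F  | F  | T  | F  | T | T
F  | F  | F  | F  | T  | F | F
F  | F  | F  | F  | F  | T | T
The columns differ at p1=F, p2=T, p3=T, p4=T, p5=F (φ=F, ψ=T), so they are not equivalent.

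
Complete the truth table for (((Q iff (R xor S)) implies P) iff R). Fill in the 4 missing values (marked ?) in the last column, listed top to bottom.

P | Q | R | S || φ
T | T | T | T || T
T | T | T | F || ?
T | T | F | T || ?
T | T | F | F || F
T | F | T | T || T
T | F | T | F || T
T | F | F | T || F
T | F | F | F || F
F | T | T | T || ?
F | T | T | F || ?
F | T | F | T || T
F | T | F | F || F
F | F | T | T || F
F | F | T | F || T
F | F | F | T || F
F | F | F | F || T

Row P=T, Q=T, R=T, S=F: ((Q iff (R xor S)) implies P) = T, so the formula = T.
Row P=T, Q=T, R=F, S=T: ((Q iff (R xor S)) implies P) = T, so the formula = F.
Row P=F, Q=T, R=T, S=T: ((Q iff (R xor S)) implies P) = T, so the formula = T.
Row P=F, Q=T, R=T, S=F: ((Q iff (R xor S)) implies P) = F, so the formula = F.

T, F, T, F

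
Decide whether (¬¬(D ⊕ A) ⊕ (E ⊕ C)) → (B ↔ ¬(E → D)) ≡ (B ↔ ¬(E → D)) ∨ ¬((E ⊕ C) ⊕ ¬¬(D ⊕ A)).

equivalent

  A      B      C      D      E    |    φ      ψ  
False  False  False  False  False  |   True   True
False  False  False  False   True  |  False  False
False  False  False   True  False  |   True   True
False  False  False   True   True  |   True   True
False  False   True  False  False  |   True   True
False  False   True  False   True  |   True   True
False  False   True   True  False  |   True   True
False  False   True   True   True  |   True   True
False   True  False  False  False  |   True   True
False   True  False  False   True  |   True   True
False   True  False   True  False  |  False  False
False   True  False   True   True  |   True   True
False   True   True  False  False  |  False  False
False   True   True  False   True  |   True   True
False   True   True   True  False  |   True   True
False   True   True   True   True  |  False  False
 True  False  False  False  False  |   True   True
 True  False  False  False   True  |   True   True
 True  False  False   True  False  |   True   True
 True  False  False   True   True  |   True   True
 True  False   True  False  False  |   True   True
 True  False   True  False   True  |  False  False
 True  False   True   True  False  |   True   True
 True  False   True   True   True  |   True   True
 True   True  False  False  False  |  False  False
 True   True  False  False   True  |   True   True
 True   True  False   True  False  |   True   True
 True   True  False   True   True  |  False  False
 True   True   True  False  False  |   True   True
 True   True   True  False   True  |   True   True
 True   True   True   True  False  |  False  False
 True   True   True   True   True  |   True   True
The columns for φ and ψ agree on every row, so they are logically equivalent.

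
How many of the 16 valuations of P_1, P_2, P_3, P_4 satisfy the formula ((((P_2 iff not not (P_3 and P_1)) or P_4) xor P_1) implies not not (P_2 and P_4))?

P_1 | P_2 | P_3 | P_4 | φ
--- | --- | --- | --- | -
 0  |  0  |  0  |  0  | 0
 0  |  0  |  0  |  1  | 0
 0  |  0  |  1  |  0  | 0
 0  |  0  |  1  |  1  | 0
 0  |  1  |  0  |  0  | 1
 0  |  1  |  0  |  1  | 1
 0  |  1  |  1  |  0  | 1
 0  |  1  |  1  |  1  | 1
 1  |  0  |  0  |  0  | 1
 1  |  0  |  0  |  1  | 1
 1  |  0  |  1  |  0  | 0
 1  |  0  |  1  |  1  | 1
 1  |  1  |  0  |  0  | 0
 1  |  1  |  0  |  1  | 1
 1  |  1  |  1  |  0  | 1
 1  |  1  |  1  |  1  | 1
The formula is true on 10 of the 16 rows.

10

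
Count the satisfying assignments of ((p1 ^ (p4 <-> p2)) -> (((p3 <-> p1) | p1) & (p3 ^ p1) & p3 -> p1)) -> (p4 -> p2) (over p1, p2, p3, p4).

  p1     p2     p3     p4   |    φ  
 True   True   True   True  |   True
 True   True   True  False  |   True
 True   True  False   True  |   True
 True   True  False  False  |   True
 True  False   True   True  |  False
 True  False   True  False  |   True
 True  False  False   True  |  False
 True  False  False  False  |   True
False   True   True   True  |   True
False   True   True  False  |   True
False   True  False   True  |   True
False   True  False  False  |   True
False  False   True   True  |  False
False  False   True  False  |   True
False  False  False   True  |  False
False  False  False  False  |   True
The formula is true on 12 of the 16 rows.

12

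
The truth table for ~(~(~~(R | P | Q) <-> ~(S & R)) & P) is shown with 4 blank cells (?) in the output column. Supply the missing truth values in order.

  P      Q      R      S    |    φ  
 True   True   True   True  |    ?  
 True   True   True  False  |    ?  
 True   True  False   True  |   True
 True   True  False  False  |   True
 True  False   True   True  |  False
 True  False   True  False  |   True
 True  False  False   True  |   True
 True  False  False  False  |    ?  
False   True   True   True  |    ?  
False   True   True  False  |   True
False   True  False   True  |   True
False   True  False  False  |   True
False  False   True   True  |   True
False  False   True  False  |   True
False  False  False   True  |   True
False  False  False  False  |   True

Row P=True, Q=True, R=True, S=True: ~(~~(R | P | Q) <-> ~(S & R)) = True, (~(~~(R | P | Q) <-> ~(S & R)) & P) = True, so the formula = False.
Row P=True, Q=True, R=True, S=False: ~(~~(R | P | Q) <-> ~(S & R)) = False, (~(~~(R | P | Q) <-> ~(S & R)) & P) = False, so the formula = True.
Row P=True, Q=False, R=False, S=False: ~(~~(R | P | Q) <-> ~(S & R)) = False, (~(~~(R | P | Q) <-> ~(S & R)) & P) = False, so the formula = True.
Row P=False, Q=True, R=True, S=True: ~(~~(R | P | Q) <-> ~(S & R)) = True, (~(~~(R | P | Q) <-> ~(S & R)) & P) = False, so the formula = True.

False, True, True, True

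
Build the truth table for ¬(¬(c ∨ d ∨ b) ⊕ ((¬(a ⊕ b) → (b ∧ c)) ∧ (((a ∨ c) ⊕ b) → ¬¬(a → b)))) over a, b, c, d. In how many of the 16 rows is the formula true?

a | b | c | d | (c ∨ d ∨ b) | ¬(c ∨ d ∨ b) | (a ⊕ b) | ¬(a ⊕ b) | (b ∧ c) | (¬(a ⊕ b) → (b ∧ c)) | (a ∨ c) | ((a ∨ c) ⊕ b) | (a → b) | ¬(a → b) | ¬¬(a → b) | (((a ∨ c) ⊕ b) → ¬¬(a → b)) | φ
- | - | - | - | ----------- | ------------ | ------- | -------- | ------- | -------------------- | ------- | ------------- | ------- | -------- | --------- | --------------------------- | -
1 | 1 | 1 | 1 |      1      |      0       |    0    |    1     |    1    |          1           |    1    |       0       |    1    |    0     |     1     |              1              | 0
1 | 1 | 1 | 0 |      1      |      0       |    0    |    1     |    1    |          1           |    1    |       0       |    1    |    0     |     1     |              1              | 0
1 | 1 | 0 | 1 |      1      |      0       |    0    |    1     |    0    |          0           |    1    |       0       |    1    |    0     |     1     |              1              | 1
1 | 1 | 0 | 0 |      1      |      0       |    0    |    1     |    0    |          0           |    1    |       0       |    1    |    0     |     1     |              1              | 1
1 | 0 | 1 | 1 |      1      |      0       |    1    |    0     |    0    |          1           |    1    |       1       |    0    |    1     |     0     |              0              | 1
1 | 0 | 1 | 0 |      1      |      0       |    1    |    0     |    0    |          1           |    1    |       1       |    0    |    1     |     0     |              0              | 1
1 | 0 | 0 | 1 |      1      |      0       |    1    |    0     |    0    |          1           |    1    |       1       |    0    |    1     |     0     |              0              | 1
1 | 0 | 0 | 0 |      0      |      1       |    1    |    0     |    0    |          1           |    1    |       1       |    0    |    1     |     0     |              0              | 0
0 | 1 | 1 | 1 |      1      |      0       |    1    |    0     |    1    |          1           |    1    |       0       |    1    |    0     |     1     |              1              | 0
0 | 1 | 1 | 0 |      1      |      0       |    1    |    0     |    1    |          1           |    1    |       0       |    1    |    0     |     1     |              1              | 0
0 | 1 | 0 | 1 |      1      |      0       |    1    |    0     |    0    |          1           |    0    |       1       |    1    |    0     |     1     |              1              | 0
0 | 1 | 0 | 0 |      1      |      0       |    1    |    0     |    0    |          1           |    0    |       1       |    1    |    0     |     1     |              1              | 0
0 | 0 | 1 | 1 |      1      |      0       |    0    |    1     |    0    |          0           |    1    |       1       |    1    |    0     |     1     |              1              | 1
0 | 0 | 1 | 0 |      1      |      0       |    0    |    1     |    0    |          0           |    1    |       1       |    1    |    0     |     1     |              1              | 1
0 | 0 | 0 | 1 |      1      |      0       |    0    |    1     |    0    |          0           |    0    |       0       |    1    |    0     |     1     |              1              | 1
0 | 0 | 0 | 0 |      0      |      1       |    0    |    1     |    0    |          0           |    0    |       0       |    1    |    0     |     1     |              1              | 0
The formula is true on 8 of the 16 rows.

8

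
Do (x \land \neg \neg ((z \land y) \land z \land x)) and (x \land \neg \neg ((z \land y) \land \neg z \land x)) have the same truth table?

not equivalent

x | y | z | φ | ψ
- | - | - | - | -
T | T | T | T | F
T | T | F | F | F
T | F | T | F | F
T | F | F | F | F
F | T | T | F | F
F | T | F | F | F
F | F | T | F | F
F | F | F | F | F
The columns differ at x=T, y=T, z=T (φ=T, ψ=F), so they are not equivalent.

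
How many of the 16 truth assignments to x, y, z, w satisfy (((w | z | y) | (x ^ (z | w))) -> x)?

9

x | y | z | w || φ
F | F | F | F || T
F | F | F | T || F
F | F | T | F || F
F | F | T | T || F
F | T | F | F || F
F | T | F | T || F
F | T | T | F || F
F | T | T | T || F
T | F | F | F || T
T | F | F | T || T
T | F | T | F || T
T | F | T | T || T
T | T | F | F || T
T | T | F | T || T
T | T | T | F || T
T | T | T | T || T
The formula is true on 9 of the 16 rows.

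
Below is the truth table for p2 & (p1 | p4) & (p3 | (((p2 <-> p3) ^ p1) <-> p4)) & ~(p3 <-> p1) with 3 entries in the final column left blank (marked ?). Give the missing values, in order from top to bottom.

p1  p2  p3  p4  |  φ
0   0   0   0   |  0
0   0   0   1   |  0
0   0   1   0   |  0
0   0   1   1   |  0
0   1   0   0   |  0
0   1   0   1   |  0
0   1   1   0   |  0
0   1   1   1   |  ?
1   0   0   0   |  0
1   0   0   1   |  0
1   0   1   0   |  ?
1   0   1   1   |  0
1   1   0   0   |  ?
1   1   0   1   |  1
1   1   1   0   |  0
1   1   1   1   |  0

1, 0, 0

Row p1=0, p2=1, p3=1, p4=1: (p1 | p4) = 1, (p3 | (((p2 <-> p3) ^ p1) <-> p4)) = 1, ~(p3 <-> p1) = 1, so the formula = 1.
Row p1=1, p2=0, p3=1, p4=0: (p1 | p4) = 1, (p3 | (((p2 <-> p3) ^ p1) <-> p4)) = 1, ~(p3 <-> p1) = 0, so the formula = 0.
Row p1=1, p2=1, p3=0, p4=0: (p1 | p4) = 1, (p3 | (((p2 <-> p3) ^ p1) <-> p4)) = 0, ~(p3 <-> p1) = 1, so the formula = 0.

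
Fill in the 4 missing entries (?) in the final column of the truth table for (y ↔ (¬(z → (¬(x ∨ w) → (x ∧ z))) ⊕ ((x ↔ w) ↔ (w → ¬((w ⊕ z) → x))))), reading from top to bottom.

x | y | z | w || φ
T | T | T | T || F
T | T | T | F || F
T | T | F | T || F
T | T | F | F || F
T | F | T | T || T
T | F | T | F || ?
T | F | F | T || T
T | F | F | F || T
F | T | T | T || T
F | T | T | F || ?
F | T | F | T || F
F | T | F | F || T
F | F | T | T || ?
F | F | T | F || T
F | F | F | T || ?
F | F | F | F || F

Row x=T, y=F, z=T, w=F: (¬(z → (¬(x ∨ w) → (x ∧ z))) ⊕ ((x ↔ w) ↔ (w → ¬((w ⊕ z) → x)))) = F, so the formula = T.
Row x=F, y=T, z=T, w=F: (¬(z → (¬(x ∨ w) → (x ∧ z))) ⊕ ((x ↔ w) ↔ (w → ¬((w ⊕ z) → x)))) = F, so the formula = F.
Row x=F, y=F, z=T, w=T: (¬(z → (¬(x ∨ w) → (x ∧ z))) ⊕ ((x ↔ w) ↔ (w → ¬((w ⊕ z) → x)))) = T, so the formula = F.
Row x=F, y=F, z=F, w=T: (¬(z → (¬(x ∨ w) → (x ∧ z))) ⊕ ((x ↔ w) ↔ (w → ¬((w ⊕ z) → x)))) = F, so the formula = T.

T, F, F, T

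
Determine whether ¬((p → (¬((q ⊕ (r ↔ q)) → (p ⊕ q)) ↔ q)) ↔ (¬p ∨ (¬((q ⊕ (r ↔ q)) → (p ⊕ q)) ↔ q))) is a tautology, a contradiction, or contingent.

p | q | r | (r ↔ q) | (q ⊕ (r ↔ q)) | (p ⊕ q) | ((q ⊕ (r ↔ q)) → (p ⊕ q)) | ¬((q ⊕ (r ↔ q)) → (p ⊕ q)) | ¬p | φ
- | - | - | ------- | ------------- | ------- | ------------------------- | -------------------------- | -- | -
T | T | T |    T    |       F       |    F    |             T             |             F              | F  | F
T | T | F |    F    |       T       |    F    |             F             |             T              | F  | F
T | F | T |    F    |       F       |    T    |             T             |             F              | F  | F
T | F | F |    T    |       T       |    T    |             T             |             F              | F  | F
F | T | T |    T    |       F       |    T    |             T             |             F              | T  | F
F | T | F |    F    |       T       |    T    |             T             |             F              | T  | F
F | F | T |    F    |       F       |    F    |             T             |             F              | T  | F
F | F | F |    T    |       T       |    F    |             F             |             T              | T  | F
Every row is F, so the formula is a contradiction.

contradiction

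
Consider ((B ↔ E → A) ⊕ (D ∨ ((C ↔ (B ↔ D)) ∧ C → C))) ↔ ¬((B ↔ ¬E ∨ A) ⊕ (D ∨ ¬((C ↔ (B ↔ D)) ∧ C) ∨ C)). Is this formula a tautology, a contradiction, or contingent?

A  B  C  D  E  |  φ
1  1  1  1  1  |  0
1  1  1  1  0  |  0
1  1  1  0  1  |  0
1  1  1  0  0  |  0
1  1  0  1  1  |  0
1  1  0  1  0  |  0
1  1  0  0  1  |  0
1  1  0  0  0  |  0
1  0  1  1  1  |  0
1  0  1  1  0  |  0
1  0  1  0  1  |  0
1  0  1  0  0  |  0
1  0  0  1  1  |  0
1  0  0  1  0  |  0
1  0  0  0  1  |  0
1  0  0  0  0  |  0
0  1  1  1  1  |  0
0  1  1  1  0  |  0
0  1  1  0  1  |  0
0  1  1  0  0  |  0
0  1  0  1  1  |  0
0  1  0  1  0  |  0
0  1  0  0  1  |  0
0  1  0  0  0  |  0
0  0  1  1  1  |  0
0  0  1  1  0  |  0
0  0  1  0  1  |  0
0  0  1  0  0  |  0
0  0  0  1  1  |  0
0  0  0  1  0  |  0
0  0  0  0  1  |  0
0  0  0  0  0  |  0
Every row is 0, so the formula is a contradiction.

contradiction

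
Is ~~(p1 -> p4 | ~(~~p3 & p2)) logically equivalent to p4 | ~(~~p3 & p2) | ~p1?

equivalent

p1 | p2 | p3 | p4 | φ | ψ
-- | -- | -- | -- | - | -
F  | F  | F  | F  | T | T
F  | F  | F  | T  | T | T
F  | F  | T  | F  | T | T
F  | F  | T  | T  | T | T
F  | T  | F  | F  | T | T
F  | T  | F  | T  | T | T
F  | T  | T  | F  | T | T
F  | T  | T  | T  | T | T
T  | F  | F  | F  | T | T
T  | F  | F  | T  | T | T
T  | F  | T  | F  | T | T
T  | F  | T  | T  | T | T
T  | T  | F  | F  | T | T
T  | T  | F  | T  | T | T
T  | T  | T  | F  | F | F
T  | T  | T  | T  | T | T
The columns for φ and ψ agree on every row, so they are logically equivalent.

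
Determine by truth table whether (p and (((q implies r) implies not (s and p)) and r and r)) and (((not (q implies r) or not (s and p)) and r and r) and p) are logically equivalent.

equivalent

p | q | r | s || φ | ψ
1 | 1 | 1 | 1 || 0 | 0
1 | 1 | 1 | 0 || 1 | 1
1 | 1 | 0 | 1 || 0 | 0
1 | 1 | 0 | 0 || 0 | 0
1 | 0 | 1 | 1 || 0 | 0
1 | 0 | 1 | 0 || 1 | 1
1 | 0 | 0 | 1 || 0 | 0
1 | 0 | 0 | 0 || 0 | 0
0 | 1 | 1 | 1 || 0 | 0
0 | 1 | 1 | 0 || 0 | 0
0 | 1 | 0 | 1 || 0 | 0
0 | 1 | 0 | 0 || 0 | 0
0 | 0 | 1 | 1 || 0 | 0
0 | 0 | 1 | 0 || 0 | 0
0 | 0 | 0 | 1 || 0 | 0
0 | 0 | 0 | 0 || 0 | 0
The columns for φ and ψ agree on every row, so they are logically equivalent.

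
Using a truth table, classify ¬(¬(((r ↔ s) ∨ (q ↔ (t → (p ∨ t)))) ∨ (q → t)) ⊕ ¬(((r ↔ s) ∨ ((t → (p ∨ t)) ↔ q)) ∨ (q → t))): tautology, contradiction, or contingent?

p  q  r  s  t  |  φ
1  1  1  1  1  |  1
1  1  1  1  0  |  1
1  1  1  0  1  |  1
1  1  1  0  0  |  1
1  1  0  1  1  |  1
1  1  0  1  0  |  1
1  1  0  0  1  |  1
1  1  0  0  0  |  1
1  0  1  1  1  |  1
1  0  1  1  0  |  1
1  0  1  0  1  |  1
1  0  1  0  0  |  1
1  0  0  1  1  |  1
1  0  0  1  0  |  1
1  0  0  0  1  |  1
1  0  0  0  0  |  1
0  1  1  1  1  |  1
0  1  1  1  0  |  1
0  1  1  0  1  |  1
0  1  1  0  0  |  1
0  1  0  1  1  |  1
0  1  0  1  0  |  1
0  1  0  0  1  |  1
0  1  0  0  0  |  1
0  0  1  1  1  |  1
0  0  1  1  0  |  1
0  0  1  0  1  |  1
0  0  1  0  0  |  1
0  0  0  1  1  |  1
0  0  0  1  0  |  1
0  0  0  0  1  |  1
0  0  0  0  0  |  1
Every row is 1, so the formula is a tautology.

tautology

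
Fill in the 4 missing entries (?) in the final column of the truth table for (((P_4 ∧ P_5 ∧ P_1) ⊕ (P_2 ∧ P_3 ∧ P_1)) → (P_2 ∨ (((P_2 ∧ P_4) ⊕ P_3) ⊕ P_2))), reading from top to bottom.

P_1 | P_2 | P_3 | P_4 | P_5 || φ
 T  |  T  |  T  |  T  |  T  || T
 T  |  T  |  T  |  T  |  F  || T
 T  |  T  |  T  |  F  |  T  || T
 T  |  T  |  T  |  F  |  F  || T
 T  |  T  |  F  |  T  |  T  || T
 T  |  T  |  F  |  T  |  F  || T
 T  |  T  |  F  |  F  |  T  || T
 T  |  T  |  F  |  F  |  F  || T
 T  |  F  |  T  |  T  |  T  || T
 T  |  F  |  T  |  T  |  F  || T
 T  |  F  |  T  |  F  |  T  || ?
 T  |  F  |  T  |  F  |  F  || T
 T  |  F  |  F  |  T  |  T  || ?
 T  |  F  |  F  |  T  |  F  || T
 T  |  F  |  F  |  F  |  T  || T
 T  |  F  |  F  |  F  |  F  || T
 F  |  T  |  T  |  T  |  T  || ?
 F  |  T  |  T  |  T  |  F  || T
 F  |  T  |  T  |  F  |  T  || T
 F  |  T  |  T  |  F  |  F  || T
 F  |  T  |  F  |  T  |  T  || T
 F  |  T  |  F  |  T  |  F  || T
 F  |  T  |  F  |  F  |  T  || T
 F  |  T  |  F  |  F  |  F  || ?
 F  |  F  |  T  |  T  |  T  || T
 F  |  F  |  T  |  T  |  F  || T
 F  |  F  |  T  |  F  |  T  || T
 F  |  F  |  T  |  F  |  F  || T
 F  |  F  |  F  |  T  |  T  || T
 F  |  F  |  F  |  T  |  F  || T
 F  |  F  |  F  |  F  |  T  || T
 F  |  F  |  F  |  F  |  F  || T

T, F, T, T

Row P_1=T, P_2=F, P_3=T, P_4=F, P_5=T: ((P_4 ∧ P_5 ∧ P_1) ⊕ (P_2 ∧ P_3 ∧ P_1)) = F, (P_2 ∨ (((P_2 ∧ P_4) ⊕ P_3) ⊕ P_2)) = T, so the formula = T.
Row P_1=T, P_2=F, P_3=F, P_4=T, P_5=T: ((P_4 ∧ P_5 ∧ P_1) ⊕ (P_2 ∧ P_3 ∧ P_1)) = T, (P_2 ∨ (((P_2 ∧ P_4) ⊕ P_3) ⊕ P_2)) = F, so the formula = F.
Row P_1=F, P_2=T, P_3=T, P_4=T, P_5=T: ((P_4 ∧ P_5 ∧ P_1) ⊕ (P_2 ∧ P_3 ∧ P_1)) = F, (P_2 ∨ (((P_2 ∧ P_4) ⊕ P_3) ⊕ P_2)) = T, so the formula = T.
Row P_1=F, P_2=T, P_3=F, P_4=F, P_5=F: ((P_4 ∧ P_5 ∧ P_1) ⊕ (P_2 ∧ P_3 ∧ P_1)) = F, (P_2 ∨ (((P_2 ∧ P_4) ⊕ P_3) ⊕ P_2)) = T, so the formula = T.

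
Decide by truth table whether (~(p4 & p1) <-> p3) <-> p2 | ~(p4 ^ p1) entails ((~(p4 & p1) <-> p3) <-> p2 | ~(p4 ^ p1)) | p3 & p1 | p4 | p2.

p1 | p2 | p3 | p4 | φ | ψ
-- | -- | -- | -- | - | -
T  | T  | T  | T  | F | T
T  | T  | T  | F  | T | T
T  | T  | F  | T  | T | T
T  | T  | F  | F  | F | T
T  | F  | T  | T  | F | T
T  | F  | T  | F  | F | T
T  | F  | F  | T  | T | T
T  | F  | F  | F  | T | T
F  | T  | T  | T  | T | T
F  | T  | T  | F  | T | T
F  | T  | F  | T  | F | T
F  | T  | F  | F  | F | T
F  | F  | T  | T  | F | T
F  | F  | T  | F  | T | T
F  | F  | F  | T  | T | T
F  | F  | F  | F  | F | F
In every row where φ is true, ψ is also true, so φ ⊨ ψ.

yes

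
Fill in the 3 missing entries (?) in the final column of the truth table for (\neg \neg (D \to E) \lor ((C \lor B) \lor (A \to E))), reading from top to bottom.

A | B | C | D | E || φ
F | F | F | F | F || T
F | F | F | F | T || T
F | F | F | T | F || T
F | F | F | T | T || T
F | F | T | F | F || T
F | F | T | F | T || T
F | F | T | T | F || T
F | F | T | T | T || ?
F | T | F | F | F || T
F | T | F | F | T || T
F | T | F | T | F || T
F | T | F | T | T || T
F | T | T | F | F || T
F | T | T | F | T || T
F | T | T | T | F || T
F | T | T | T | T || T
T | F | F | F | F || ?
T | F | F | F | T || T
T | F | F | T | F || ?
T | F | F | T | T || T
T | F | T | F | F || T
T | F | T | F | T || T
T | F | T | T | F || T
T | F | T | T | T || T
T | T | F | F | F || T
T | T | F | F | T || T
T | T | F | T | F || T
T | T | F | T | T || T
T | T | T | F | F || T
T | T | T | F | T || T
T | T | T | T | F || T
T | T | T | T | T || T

T, T, F

Row A=F, B=F, C=T, D=T, E=T: \neg \neg (D \to E) = T, ((C \lor B) \lor (A \to E)) = T, so the formula = T.
Row A=T, B=F, C=F, D=F, E=F: \neg \neg (D \to E) = T, ((C \lor B) \lor (A \to E)) = F, so the formula = T.
Row A=T, B=F, C=F, D=T, E=F: \neg \neg (D \to E) = F, ((C \lor B) \lor (A \to E)) = F, so the formula = F.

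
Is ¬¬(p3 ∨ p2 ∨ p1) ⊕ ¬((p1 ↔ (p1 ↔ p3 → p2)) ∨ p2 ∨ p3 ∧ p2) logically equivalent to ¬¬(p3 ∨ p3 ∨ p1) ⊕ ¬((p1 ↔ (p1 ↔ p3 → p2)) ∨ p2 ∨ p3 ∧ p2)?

not equivalent

p1 | p2 | p3 | φ | ψ
-- | -- | -- | - | -
0  | 0  | 0  | 0 | 0
0  | 0  | 1  | 0 | 0
0  | 1  | 0  | 1 | 0
0  | 1  | 1  | 1 | 1
1  | 0  | 0  | 1 | 1
1  | 0  | 1  | 0 | 0
1  | 1  | 0  | 1 | 1
1  | 1  | 1  | 1 | 1
The columns differ at p1=0, p2=1, p3=0 (φ=1, ψ=0), so they are not equivalent.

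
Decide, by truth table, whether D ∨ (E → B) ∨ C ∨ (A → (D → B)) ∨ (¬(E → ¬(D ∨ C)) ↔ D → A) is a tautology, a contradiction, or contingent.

A  B  C  D  E  |  φ
1  1  1  1  1  |  1
1  1  1  1  0  |  1
1  1  1  0  1  |  1
1  1  1  0  0  |  1
1  1  0  1  1  |  1
1  1  0  1  0  |  1
1  1  0  0  1  |  1
1  1  0  0  0  |  1
1  0  1  1  1  |  1
1  0  1  1  0  |  1
1  0  1  0  1  |  1
1  0  1  0  0  |  1
1  0  0  1  1  |  1
1  0  0  1  0  |  1
1  0  0  0  1  |  1
1  0  0  0  0  |  1
0  1  1  1  1  |  1
0  1  1  1  0  |  1
0  1  1  0  1  |  1
0  1  1  0  0  |  1
0  1  0  1  1  |  1
0  1  0  1  0  |  1
0  1  0  0  1  |  1
0  1  0  0  0  |  1
0  0  1  1  1  |  1
0  0  1  1  0  |  1
0  0  1  0  1  |  1
0  0  1  0  0  |  1
0  0  0  1  1  |  1
0  0  0  1  0  |  1
0  0  0  0  1  |  1
0  0  0  0  0  |  1
Every row is 1, so the formula is a tautology.

tautology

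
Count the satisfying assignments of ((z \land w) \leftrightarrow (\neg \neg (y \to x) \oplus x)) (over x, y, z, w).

x | y | z | w | (z \land w) | (y \to x) | \neg (y \to x) | \neg \neg (y \to x) | φ
- | - | - | - | ----------- | --------- | -------------- | ------------------- | -
T | T | T | T |      T      |     T     |       F        |          T          | F
T | T | T | F |      F      |     T     |       F        |          T          | T
T | T | F | T |      F      |     T     |       F        |          T          | T
T | T | F | F |      F      |     T     |       F        |          T          | T
T | F | T | T |      T      |     T     |       F        |          T          | F
T | F | T | F |      F      |     T     |       F        |          T          | T
T | F | F | T |      F      |     T     |       F        |          T          | T
T | F | F | F |      F      |     T     |       F        |          T          | T
F | T | T | T |      T      |     F     |       T        |          F          | F
F | T | T | F |      F      |     F     |       T        |          F          | T
F | T | F | T |      F      |     F     |       T        |          F          | T
F | T | F | F |      F      |     F     |       T        |          F          | T
F | F | T | T |      T      |     T     |       F        |          T          | T
F | F | T | F |      F      |     T     |       F        |          T          | F
F | F | F | T |      F      |     T     |       F        |          T          | F
F | F | F | F |      F      |     T     |       F        |          T          | F
The formula is true on 10 of the 16 rows.

10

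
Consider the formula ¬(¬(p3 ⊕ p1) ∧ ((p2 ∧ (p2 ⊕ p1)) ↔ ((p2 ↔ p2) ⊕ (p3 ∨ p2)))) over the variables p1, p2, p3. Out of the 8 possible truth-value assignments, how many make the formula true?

6

p1 | p2 | p3 || (p3 ⊕ p1) | ¬(p3 ⊕ p1) | (p2 ⊕ p1) | (p2 ∧ (p2 ⊕ p1)) | (p2 ↔ p2) | (p3 ∨ p2) | ((p2 ↔ p2) ⊕ (p3 ∨ p2)) | φ
0  | 0  | 0  ||     0     |     1      |     0     |        0         |     1     |     0     |            1            | 1
0  | 0  | 1  ||     1     |     0      |     0     |        0         |     1     |     1     |            0            | 1
0  | 1  | 0  ||     0     |     1      |     1     |        1         |     1     |     1     |            0            | 1
0  | 1  | 1  ||     1     |     0      |     1     |        1         |     1     |     1     |            0            | 1
1  | 0  | 0  ||     1     |     0      |     1     |        0         |     1     |     0     |            1            | 1
1  | 0  | 1  ||     0     |     1      |     1     |        0         |     1     |     1     |            0            | 0
1  | 1  | 0  ||     1     |     0      |     0     |        0         |     1     |     1     |            0            | 1
1  | 1  | 1  ||     0     |     1      |     0     |        0         |     1     |     1     |            0            | 0
The formula is true on 6 of the 8 rows.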